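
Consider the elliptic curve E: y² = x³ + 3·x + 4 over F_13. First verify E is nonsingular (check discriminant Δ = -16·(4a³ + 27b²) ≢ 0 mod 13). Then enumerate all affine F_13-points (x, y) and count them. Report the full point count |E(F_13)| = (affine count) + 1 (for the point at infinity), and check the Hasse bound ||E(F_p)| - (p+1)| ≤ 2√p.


Affine points = {(0, 2), (0, 11), (3, 1), (3, 12), (5, 1), (5, 12), (6, 2), (6, 11), (7, 2), (7, 11), (11, 4), (11, 9), (12, 0)}; affine count = 13; |E(F_13)| = 14.

Discriminant check: Δ ∝ 4a³ + 27b² = 4·3³ + 27·4² = 4·27 + 27·16 ≡ 7 (mod 13). Nonzero ⇒ E is nonsingular.
For each x ∈ F_13, compute rhs = x³ + 3·x + 4 mod 13, then count y ∈ F_13 with y² ≡ rhs.
  x = 0: rhs = 4, matching y values: 2, 11 (2 points).
  x = 1: rhs = 8, matching y values: none (0 points).
  x = 2: rhs = 5, matching y values: none (0 points).
  x = 3: rhs = 1, matching y values: 1, 12 (2 points).
  x = 4: rhs = 2, matching y values: none (0 points).
  x = 5: rhs = 1, matching y values: 1, 12 (2 points).
  x = 6: rhs = 4, matching y values: 2, 11 (2 points).
  x = 7: rhs = 4, matching y values: 2, 11 (2 points).
  x = 8: rhs = 7, matching y values: none (0 points).
  x = 9: rhs = 6, matching y values: none (0 points).
  x = 10: rhs = 7, matching y values: none (0 points).
  x = 11: rhs = 3, matching y values: 4, 9 (2 points).
  x = 12: rhs = 0, matching y values: 0 (1 points).
Total affine count: 13.
Full point count |E(F_13)| = 13 + 1 = 14.
Hasse bound: |14 − (13+1)| = |0| = 0 ≤ 2√13 ≈ 7.2111 ✓.


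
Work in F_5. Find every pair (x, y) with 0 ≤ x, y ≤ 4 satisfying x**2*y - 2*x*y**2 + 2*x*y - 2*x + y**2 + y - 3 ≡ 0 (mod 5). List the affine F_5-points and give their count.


Affine F_5-points: {(1, 0), (1, 4), (3, 4)}; count = 3.

For each of the 25 pairs (x, y) ∈ F_5², evaluate f(x, y) mod 5. Record the zeros.
  x = 0: [0↦2, 1↦4, 2↦3, 3↦4, 4↦2]  zeros at y ∈ ∅
  x = 1: [0↦0, 1↦3, 2↦4, 3↦3, 4↦0]  zeros at y ∈ {0, 4}
  x = 2: [0↦3, 1↦4, 2↦4, 3↦3, 4↦1]  zeros at y ∈ ∅
  x = 3: [0↦1, 1↦2, 2↦3, 3↦4, 4↦0]  zeros at y ∈ {4}
  x = 4: [0↦4, 1↦2, 2↦1, 3↦1, 4↦2]  zeros at y ∈ ∅
Collecting zeros: affine points = {(1, 0), (1, 4), (3, 4)}.
Total count |C(F_5)_aff| = 3.


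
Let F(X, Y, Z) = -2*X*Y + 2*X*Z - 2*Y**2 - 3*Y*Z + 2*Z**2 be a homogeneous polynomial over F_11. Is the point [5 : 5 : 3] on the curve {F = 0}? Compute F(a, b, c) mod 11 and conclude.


F(5,5,3) ≡ 2 (mod 11); P is NOT on the curve.

Evaluate F(5, 5, 3) term-by-term (mod 11).
  -2*X*Y ↦ -2·5·5·1 = -50
  2*X*Z ↦ 2·5·1·3 = 30
  -2*Y**2 ↦ -2·1·25·1 = -50
  -3*Y*Z ↦ -3·1·5·3 = -45
  2*Z**2 ↦ 2·1·1·9 = 18
Sum: F(5, 5, 3) = (-50) + (30) + (-50) + (-45) + (18) = -97.
Reducing mod 11: -97 ≡ 2 (mod 11).
Since F(a, b, c) ≡ 2 ≠ 0 (mod 11), P does NOT lie on the curve.


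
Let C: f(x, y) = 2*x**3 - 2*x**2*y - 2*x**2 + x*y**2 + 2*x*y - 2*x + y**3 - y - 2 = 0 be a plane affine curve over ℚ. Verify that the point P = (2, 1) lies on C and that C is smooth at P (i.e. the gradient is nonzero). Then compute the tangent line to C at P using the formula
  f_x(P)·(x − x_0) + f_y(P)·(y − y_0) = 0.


Tangent line at P: 9*x + 2*y - 20 = 0.

Step 1: f(2, 1) = 0, so P lies on C.
Step 2: partial derivatives
  f_x(x, y) = 6*x**2 - 4*x*y - 4*x + y**2 + 2*y - 2, f_y(x, y) = -2*x**2 + 2*x*y + 2*x + 3*y**2 - 1.
  f_x(P) = 9, f_y(P) = 2 (gradient nonzero, so P is smooth).
Step 3: tangent line at P: 9·(x − 2) + 2·(y − 1) = 0.
Expanding: 9*x + 2*y - 20 = 0.


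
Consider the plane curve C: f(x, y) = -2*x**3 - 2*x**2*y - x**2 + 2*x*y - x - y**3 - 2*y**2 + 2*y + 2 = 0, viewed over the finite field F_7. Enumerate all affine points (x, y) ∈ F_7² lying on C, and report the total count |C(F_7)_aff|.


Affine F_7-points: {(1, 2), (3, 1)}; count = 2.

For each of the 49 pairs (x, y) ∈ F_7², evaluate f(x, y) mod 7. Record the zeros.
  x = 0: [0↦2, 1↦1, 2↦4, 3↦5, 4↦5, 5↦5, 6↦6]  zeros at y ∈ ∅
  x = 1: [0↦5, 1↦4, 2↦0, 3↦1, 4↦1, 5↦1, 6↦2]  zeros at y ∈ {2}
  x = 2: [0↦1, 1↦3, 2↦2, 3↦6, 4↦2, 5↦5, 6↦2]  zeros at y ∈ ∅
  x = 3: [0↦6, 1↦0, 2↦5, 3↦1, 4↦3, 5↦5, 6↦1]  zeros at y ∈ {1}
  x = 4: [0↦1, 1↦4, 2↦4, 3↦2, 4↦6, 5↦3, 6↦1]  zeros at y ∈ ∅
  x = 5: [0↦2, 1↦3, 2↦1, 3↦4, 4↦6, 5↦1, 6↦4]  zeros at y ∈ ∅
  x = 6: [0↦4, 1↦6, 2↦5, 3↦2, 4↦5, 5↦1, 6↦5]  zeros at y ∈ ∅
Collecting zeros: affine points = {(1, 2), (3, 1)}.
Total count |C(F_7)_aff| = 2.


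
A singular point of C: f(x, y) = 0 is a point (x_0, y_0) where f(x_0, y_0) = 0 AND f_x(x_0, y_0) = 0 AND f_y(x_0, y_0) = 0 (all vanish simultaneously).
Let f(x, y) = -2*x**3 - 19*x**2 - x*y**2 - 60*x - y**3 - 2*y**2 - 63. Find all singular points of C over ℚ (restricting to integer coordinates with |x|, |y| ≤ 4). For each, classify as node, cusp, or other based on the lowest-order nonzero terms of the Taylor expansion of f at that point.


Singular points: {(-3, 0)}; classification: node.

Compute partial derivatives:
  f_x = -6*x**2 - 38*x - y**2 - 60.
  f_y = -2*x*y - 3*y**2 - 4*y.
Scan x_0 ∈ {−4, ..., 4}. For each x_0, f_y(x_0, y) is a polynomial in y; find its integer roots y ∈ {−4, ..., 4}, then test f_x and f at those candidates.
  x = -4: f_y(-4, y) = -3*y**2 + 4*y; vanishes at y ∈ {0}. (-4, 0): f_x = -4 ≠ 0.
  x = -3: f_y(-3, y) = -3*y**2 + 2*y; vanishes at y ∈ {0}. (-3, 0): f_x = 0, f = 0 — SINGULAR.
  x = -2: f_y(-2, y) = -3*y**2; vanishes at y ∈ {0}. (-2, 0): f_x = -8 ≠ 0.
  x = -1: f_y(-1, y) = -3*y**2 - 2*y; vanishes at y ∈ {0}. (-1, 0): f_x = -28 ≠ 0.
  x = 0: f_y(0, y) = -3*y**2 - 4*y; vanishes at y ∈ {0}. (0, 0): f_x = -60 ≠ 0.
  x = 1: f_y(1, y) = -3*y**2 - 6*y; vanishes at y ∈ {-2, 0}. (1, -2): f_x = -108 ≠ 0; (1, 0): f_x = -104 ≠ 0.
  x = 2: f_y(2, y) = -3*y**2 - 8*y; vanishes at y ∈ {0}. (2, 0): f_x = -160 ≠ 0.
  x = 3: f_y(3, y) = -3*y**2 - 10*y; vanishes at y ∈ {0}. (3, 0): f_x = -228 ≠ 0.
  x = 4: f_y(4, y) = -3*y**2 - 12*y; vanishes at y ∈ {-4, 0}. (4, -4): f_x = -324 ≠ 0; (4, 0): f_x = -308 ≠ 0.
Only singular point on the grid: (-3, 0).
Classify: substitute x = -3 + u, y = 0 + v and expand: f = -2*u**3 - u**2 - u*v**2 - v**3 + v**2.
No constant or linear terms (consistent with a singular point). Quadratic part: -u**2 + v**2. Cubic part: -2*u**3 - u*v**2 - v**3.
The quadratic part v**2 - u**2 = (v − u)(v + u) splits into two distinct linear factors, so there are two distinct tangent lines y − 0 = ±(x − -3) — this is a node (ordinary double point).
Classification: node.


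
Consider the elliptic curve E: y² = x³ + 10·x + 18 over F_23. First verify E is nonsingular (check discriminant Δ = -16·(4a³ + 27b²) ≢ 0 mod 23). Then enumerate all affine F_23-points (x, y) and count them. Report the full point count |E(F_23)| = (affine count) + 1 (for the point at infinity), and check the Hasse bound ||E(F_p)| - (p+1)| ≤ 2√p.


Affine points = {(0, 8), (0, 15), (1, 11), (1, 12), (2, 0), (3, 11), (3, 12), (5, 3), (5, 20), (6, 8), (6, 15), (8, 9), (8, 14), (9, 3), (9, 20), (12, 7), (12, 16), (14, 2), (14, 21), (15, 1), (15, 22), (17, 8), (17, 15), (18, 2), (18, 21), (19, 11), (19, 12), (21, 6), (21, 17)}; affine count = 29; |E(F_23)| = 30.

Discriminant check: Δ ∝ 4a³ + 27b² = 4·10³ + 27·18² = 4·1000 + 27·324 ≡ 6 (mod 23). Nonzero ⇒ E is nonsingular.
For each x ∈ F_23, compute rhs = x³ + 10·x + 18 mod 23, then count y ∈ F_23 with y² ≡ rhs.
  x = 0: rhs = 18, matching y values: 8, 15 (2 points).
  x = 1: rhs = 6, matching y values: 11, 12 (2 points).
  x = 2: rhs = 0, matching y values: 0 (1 points).
  x = 3: rhs = 6, matching y values: 11, 12 (2 points).
  x = 4: rhs = 7, matching y values: none (0 points).
  x = 5: rhs = 9, matching y values: 3, 20 (2 points).
  x = 6: rhs = 18, matching y values: 8, 15 (2 points).
  x = 7: rhs = 17, matching y values: none (0 points).
  x = 8: rhs = 12, matching y values: 9, 14 (2 points).
  x = 9: rhs = 9, matching y values: 3, 20 (2 points).
  x = 10: rhs = 14, matching y values: none (0 points).
  x = 11: rhs = 10, matching y values: none (0 points).
  x = 12: rhs = 3, matching y values: 7, 16 (2 points).
  x = 13: rhs = 22, matching y values: none (0 points).
  x = 14: rhs = 4, matching y values: 2, 21 (2 points).
  x = 15: rhs = 1, matching y values: 1, 22 (2 points).
  x = 16: rhs = 19, matching y values: none (0 points).
  x = 17: rhs = 18, matching y values: 8, 15 (2 points).
  x = 18: rhs = 4, matching y values: 2, 21 (2 points).
  x = 19: rhs = 6, matching y values: 11, 12 (2 points).
  x = 20: rhs = 7, matching y values: none (0 points).
  x = 21: rhs = 13, matching y values: 6, 17 (2 points).
  x = 22: rhs = 7, matching y values: none (0 points).
Total affine count: 29.
Full point count |E(F_23)| = 29 + 1 = 30.
Hasse bound: |30 − (23+1)| = |6| = 6 ≤ 2√23 ≈ 9.5917 ✓.


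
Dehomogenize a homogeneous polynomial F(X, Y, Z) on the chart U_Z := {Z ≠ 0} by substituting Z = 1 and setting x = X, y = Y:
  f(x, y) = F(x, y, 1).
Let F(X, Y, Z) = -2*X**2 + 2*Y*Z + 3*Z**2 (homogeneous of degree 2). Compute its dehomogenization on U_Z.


f(x, y) = -2*x**2 + 2*y + 3

On U_Z we set Z = 1. Each monomial c·X^i·Y^j·Z^k in F becomes c·x^i·y^j·1^k = c·x^i·y^j.
Substituting Z = 1: F(X, Y, 1) = -2*x**2 + 2*y + 3.
Note: deg(f) ≤ deg(F) = 2; strict inequality happens when F is divisible by Z (lost terms).


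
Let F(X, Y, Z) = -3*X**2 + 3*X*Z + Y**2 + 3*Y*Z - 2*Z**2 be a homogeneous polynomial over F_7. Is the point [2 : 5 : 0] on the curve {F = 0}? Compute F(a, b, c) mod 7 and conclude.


F(2,5,0) ≡ 6 (mod 7); P is NOT on the curve.

Evaluate F(2, 5, 0) term-by-term (mod 7).
  -3*X**2 ↦ -3·4·1·1 = -12
  3*X*Z ↦ 3·2·1·0 = 0
  Y**2 ↦ 1·1·25·1 = 25
  3*Y*Z ↦ 3·1·5·0 = 0
  -2*Z**2 ↦ -2·1·1·0 = 0
Sum: F(2, 5, 0) = (-12) + (0) + (25) + (0) + (0) = 13.
Reducing mod 7: 13 ≡ 6 (mod 7).
Since F(a, b, c) ≡ 6 ≠ 0 (mod 7), P does NOT lie on the curve.


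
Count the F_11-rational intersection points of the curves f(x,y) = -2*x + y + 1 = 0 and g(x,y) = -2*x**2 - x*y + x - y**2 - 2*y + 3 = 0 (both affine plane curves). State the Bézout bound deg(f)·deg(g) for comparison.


Common zeros: {(7, 2)}; count = 1; Bézout bound = 2.

deg(f) = 1, deg(g) = 2, so Bézout bound = 2.
Scan x ∈ F_11. For each x, list the y ∈ F_11 with f(x, y) ≡ 0 and those with g(x, y) ≡ 0 (mod 11); the common zeros in that column are the intersection.
  x = 0: f ≡ 0 at y ∈ {10}; g ≡ 0 at y ∈ {1, 8}; common: ∅.
  x = 1: f ≡ 0 at y ∈ {1}; g ≡ 0 at y ∈ ∅; common: ∅.
  x = 2: f ≡ 0 at y ∈ {3}; g ≡ 0 at y ∈ {8, 10}; common: ∅.
  x = 3: f ≡ 0 at y ∈ {5}; g ≡ 0 at y ∈ ∅; common: ∅.
  x = 4: f ≡ 0 at y ∈ {7}; g ≡ 0 at y ∈ ∅; common: ∅.
  x = 5: f ≡ 0 at y ∈ {9}; g ≡ 0 at y ∈ ∅; common: ∅.
  x = 6: f ≡ 0 at y ∈ {0}; g ≡ 0 at y ∈ ∅; common: ∅.
  x = 7: f ≡ 0 at y ∈ {2}; g ≡ 0 at y ∈ {0, 2}; common: {2}.
  x = 8: f ≡ 0 at y ∈ {4}; g ≡ 0 at y ∈ ∅; common: ∅.
  x = 9: f ≡ 0 at y ∈ {6}; g ≡ 0 at y ∈ {2, 9}; common: ∅.
  x = 10: f ≡ 0 at y ∈ {8}; g ≡ 0 at y ∈ {0, 10}; common: ∅.
Collecting: common zeros = {(7, 2)}, so the count is 1.
Comparison with the Bézout bound: 1 ≤ 2 = deg(f)·deg(g), as expected for curves with no common component (the affine F_11-count falls short of the bound because intersections may lie at infinity, over extension fields, or carry multiplicity).


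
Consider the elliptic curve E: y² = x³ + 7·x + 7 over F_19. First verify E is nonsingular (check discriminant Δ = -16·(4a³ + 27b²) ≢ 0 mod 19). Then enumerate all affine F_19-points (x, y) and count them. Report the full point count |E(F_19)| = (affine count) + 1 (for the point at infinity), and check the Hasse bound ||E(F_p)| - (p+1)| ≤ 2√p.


Affine points = {(0, 8), (0, 11), (3, 6), (3, 13), (4, 2), (4, 17), (7, 0), (8, 9), (8, 10), (9, 1), (9, 18), (11, 3), (11, 16), (16, 4), (16, 15), (17, 2), (17, 17)}; affine count = 17; |E(F_19)| = 18.

Discriminant check: Δ ∝ 4a³ + 27b² = 4·7³ + 27·7² = 4·343 + 27·49 ≡ 16 (mod 19). Nonzero ⇒ E is nonsingular.
For each x ∈ F_19, compute rhs = x³ + 7·x + 7 mod 19, then count y ∈ F_19 with y² ≡ rhs.
  x = 0: rhs = 7, matching y values: 8, 11 (2 points).
  x = 1: rhs = 15, matching y values: none (0 points).
  x = 2: rhs = 10, matching y values: none (0 points).
  x = 3: rhs = 17, matching y values: 6, 13 (2 points).
  x = 4: rhs = 4, matching y values: 2, 17 (2 points).
  x = 5: rhs = 15, matching y values: none (0 points).
  x = 6: rhs = 18, matching y values: none (0 points).
  x = 7: rhs = 0, matching y values: 0 (1 points).
  x = 8: rhs = 5, matching y values: 9, 10 (2 points).
  x = 9: rhs = 1, matching y values: 1, 18 (2 points).
  x = 10: rhs = 13, matching y values: none (0 points).
  x = 11: rhs = 9, matching y values: 3, 16 (2 points).
  x = 12: rhs = 14, matching y values: none (0 points).
  x = 13: rhs = 15, matching y values: none (0 points).
  x = 14: rhs = 18, matching y values: none (0 points).
  x = 15: rhs = 10, matching y values: none (0 points).
  x = 16: rhs = 16, matching y values: 4, 15 (2 points).
  x = 17: rhs = 4, matching y values: 2, 17 (2 points).
  x = 18: rhs = 18, matching y values: none (0 points).
Total affine count: 17.
Full point count |E(F_19)| = 17 + 1 = 18.
Hasse bound: |18 − (19+1)| = |-2| = 2 ≤ 2√19 ≈ 8.7178 ✓.


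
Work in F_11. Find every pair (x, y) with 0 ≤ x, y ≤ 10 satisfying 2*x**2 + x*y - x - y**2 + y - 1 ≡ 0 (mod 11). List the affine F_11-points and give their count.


Affine F_11-points: {(1, 0), (1, 2), (4, 2), (4, 3), (5, 0), (5, 6), (6, 3), (6, 4), (9, 4), (9, 6)}; count = 10.

For each of the 121 pairs (x, y) ∈ F_11², evaluate f(x, y) mod 11. Record the zeros.
  x = 0: [0↦10, 1↦10, 2↦8, 3↦4, 4↦9, 5↦1, 6↦2, 7↦1, 8↦9, 9↦4, 10↦8]  zeros at y ∈ ∅
  x = 1: [0↦0, 1↦1, 2↦0, 3↦8, 4↦3, 5↦7, 6↦9, 7↦9, 8↦7, 9↦3, 10↦8]  zeros at y ∈ {0, 2}
  x = 2: [0↦5, 1↦7, 2↦7, 3↦5, 4↦1, 5↦6, 6↦9, 7↦10, 8↦9, 9↦6, 10↦1]  zeros at y ∈ ∅
  x = 3: [0↦3, 1↦6, 2↦7, 3↦6, 4↦3, 5↦9, 6↦2, 7↦4, 8↦4, 9↦2, 10↦9]  zeros at y ∈ ∅
  x = 4: [0↦5, 1↦9, 2↦0, 3↦0, 4↦9, 5↦5, 6↦10, 7↦2, 8↦3, 9↦2, 10↦10]  zeros at y ∈ {2, 3}
  x = 5: [0↦0, 1↦5, 2↦8, 3↦9, 4↦8, 5↦5, 6↦0, 7↦4, 8↦6, 9↦6, 10↦4]  zeros at y ∈ {0, 6}
  x = 6: [0↦10, 1↦5, 2↦9, 3↦0, 4↦0, 5↦9, 6↦5, 7↦10, 8↦2, 9↦3, 10↦2]  zeros at y ∈ {3, 4}
  x = 7: [0↦2, 1↦9, 2↦3, 3↦6, 4↦7, 5↦6, 6↦3, 7↦9, 8↦2, 9↦4, 10↦4]  zeros at y ∈ ∅
  x = 8: [0↦9, 1↦6, 2↦1, 3↦5, 4↦7, 5↦7, 6↦5, 7↦1, 8↦6, 9↦9, 10↦10]  zeros at y ∈ ∅
  x = 9: [0↦9, 1↦7, 2↦3, 3↦8, 4↦0, 5↦1, 6↦0, 7↦8, 8↦3, 9↦7, 10↦9]  zeros at y ∈ {4, 6}
  x = 10: [0↦2, 1↦1, 2↦9, 3↦4, 4↦8, 5↦10, 6↦10, 7↦8, 8↦4, 9↦9, 10↦1]  zeros at y ∈ ∅
Collecting zeros: affine points = {(1, 0), (1, 2), (4, 2), (4, 3), (5, 0), (5, 6), (6, 3), (6, 4), (9, 4), (9, 6)}.
Total count |C(F_11)_aff| = 10.


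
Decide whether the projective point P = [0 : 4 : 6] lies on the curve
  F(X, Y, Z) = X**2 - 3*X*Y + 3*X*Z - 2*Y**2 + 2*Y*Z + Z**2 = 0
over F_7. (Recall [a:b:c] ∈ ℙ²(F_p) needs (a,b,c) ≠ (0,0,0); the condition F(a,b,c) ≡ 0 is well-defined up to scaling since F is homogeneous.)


F(0,4,6) ≡ 3 (mod 7); P is NOT on the curve.

Evaluate F(0, 4, 6) term-by-term (mod 7).
  X**2 ↦ 1·0·1·1 = 0
  -3*X*Y ↦ -3·0·4·1 = 0
  3*X*Z ↦ 3·0·1·6 = 0
  -2*Y**2 ↦ -2·1·16·1 = -32
  2*Y*Z ↦ 2·1·4·6 = 48
  Z**2 ↦ 1·1·1·36 = 36
Sum: F(0, 4, 6) = (0) + (0) + (0) + (-32) + (48) + (36) = 52.
Reducing mod 7: 52 ≡ 3 (mod 7).
Since F(a, b, c) ≡ 3 ≠ 0 (mod 7), P does NOT lie on the curve.


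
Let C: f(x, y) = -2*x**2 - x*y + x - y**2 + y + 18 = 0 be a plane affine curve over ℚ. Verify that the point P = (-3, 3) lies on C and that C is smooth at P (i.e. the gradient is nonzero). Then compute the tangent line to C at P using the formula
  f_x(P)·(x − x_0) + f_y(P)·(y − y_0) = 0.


Tangent line at P: 10*x - 2*y + 36 = 0.

Step 1: f(-3, 3) = 0, so P lies on C.
Step 2: partial derivatives
  f_x(x, y) = -4*x - y + 1, f_y(x, y) = -x - 2*y + 1.
  f_x(P) = 10, f_y(P) = -2 (gradient nonzero, so P is smooth).
Step 3: tangent line at P: 10·(x − -3) + -2·(y − 3) = 0.
Expanding: 10*x - 2*y + 36 = 0.


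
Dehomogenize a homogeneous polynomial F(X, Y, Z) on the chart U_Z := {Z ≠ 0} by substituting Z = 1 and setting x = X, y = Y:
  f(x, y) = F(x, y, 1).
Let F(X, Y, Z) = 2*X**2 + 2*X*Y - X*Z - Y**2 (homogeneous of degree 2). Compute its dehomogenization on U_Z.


f(x, y) = 2*x**2 + 2*x*y - x - y**2

On U_Z we set Z = 1. Each monomial c·X^i·Y^j·Z^k in F becomes c·x^i·y^j·1^k = c·x^i·y^j.
Substituting Z = 1: F(X, Y, 1) = 2*x**2 + 2*x*y - x - y**2.
Note: deg(f) ≤ deg(F) = 2; strict inequality happens when F is divisible by Z (lost terms).


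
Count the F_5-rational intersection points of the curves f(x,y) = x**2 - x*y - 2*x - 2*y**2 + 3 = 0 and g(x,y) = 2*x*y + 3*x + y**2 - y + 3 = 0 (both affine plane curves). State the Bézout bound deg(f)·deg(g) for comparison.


Common zeros: {(0, 2)}; count = 1; Bézout bound = 4.

deg(f) = 2, deg(g) = 2, so Bézout bound = 4.
Scan x ∈ F_5. For each x, list the y ∈ F_5 with f(x, y) ≡ 0 and those with g(x, y) ≡ 0 (mod 5); the common zeros in that column are the intersection.
  x = 0: f ≡ 0 at y ∈ {2, 3}; g ≡ 0 at y ∈ {2, 4}; common: {2}.
  x = 1: f ≡ 0 at y ∈ ∅; g ≡ 0 at y ∈ ∅; common: ∅.
  x = 2: f ≡ 0 at y ∈ ∅; g ≡ 0 at y ∈ ∅; common: ∅.
  x = 3: f ≡ 0 at y ∈ ∅; g ≡ 0 at y ∈ ∅; common: ∅.
  x = 4: f ≡ 0 at y ∈ {1, 2}; g ≡ 0 at y ∈ {0, 3}; common: ∅.
Collecting: common zeros = {(0, 2)}, so the count is 1.
Comparison with the Bézout bound: 1 ≤ 4 = deg(f)·deg(g), as expected for curves with no common component (the affine F_5-count falls short of the bound because intersections may lie at infinity, over extension fields, or carry multiplicity).


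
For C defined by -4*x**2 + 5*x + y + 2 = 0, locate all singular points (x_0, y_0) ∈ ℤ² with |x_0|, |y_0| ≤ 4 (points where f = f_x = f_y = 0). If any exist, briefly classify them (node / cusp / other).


No singular points in the scanned grid; C is smooth there.

Compute partial derivatives:
  f_x = 5 - 8*x.
  f_y = 1.
f_y = 1 is a nonzero constant, so f_y never vanishes: no point (x, y) can satisfy f = f_x = f_y = 0. In particular no (x, y) ∈ {−4, ..., 4}² is singular; the curve is smooth.


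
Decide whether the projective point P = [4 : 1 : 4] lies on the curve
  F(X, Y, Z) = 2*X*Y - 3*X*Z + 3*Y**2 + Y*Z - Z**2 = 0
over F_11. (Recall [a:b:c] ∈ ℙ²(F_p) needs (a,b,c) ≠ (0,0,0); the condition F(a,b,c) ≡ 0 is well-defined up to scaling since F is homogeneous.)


F(4,1,4) ≡ 6 (mod 11); P is NOT on the curve.

Evaluate F(4, 1, 4) term-by-term (mod 11).
  2*X*Y ↦ 2·4·1·1 = 8
  -3*X*Z ↦ -3·4·1·4 = -48
  3*Y**2 ↦ 3·1·1·1 = 3
  Y*Z ↦ 1·1·1·4 = 4
  -Z**2 ↦ -1·1·1·16 = -16
Sum: F(4, 1, 4) = (8) + (-48) + (3) + (4) + (-16) = -49.
Reducing mod 11: -49 ≡ 6 (mod 11).
Since F(a, b, c) ≡ 6 ≠ 0 (mod 11), P does NOT lie on the curve.


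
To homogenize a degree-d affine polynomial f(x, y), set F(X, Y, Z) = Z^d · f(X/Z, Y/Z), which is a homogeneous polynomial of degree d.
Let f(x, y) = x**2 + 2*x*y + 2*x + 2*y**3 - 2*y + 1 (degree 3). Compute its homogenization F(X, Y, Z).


F(X, Y, Z) = X**2*Z + 2*X*Y*Z + 2*X*Z**2 + 2*Y**3 - 2*Y*Z**2 + Z**3

deg(f) = 3.
Substitute x = X/Z, y = Y/Z into f, then multiply by Z^3.
  monomial 1·x^2·y^0 ↦ 1·X^2·Y^0·Z^1.
  monomial 2·x^1·y^1 ↦ 2·X^1·Y^1·Z^1.
  monomial 2·x^1·y^0 ↦ 2·X^1·Y^0·Z^2.
  monomial 2·x^0·y^3 ↦ 2·X^0·Y^3·Z^0.
  monomial -2·x^0·y^1 ↦ -2·X^0·Y^1·Z^2.
  monomial 1·x^0·y^0 ↦ 1·X^0·Y^0·Z^3.
Collecting: F(X, Y, Z) = X**2*Z + 2*X*Y*Z + 2*X*Z**2 + 2*Y**3 - 2*Y*Z**2 + Z**3.


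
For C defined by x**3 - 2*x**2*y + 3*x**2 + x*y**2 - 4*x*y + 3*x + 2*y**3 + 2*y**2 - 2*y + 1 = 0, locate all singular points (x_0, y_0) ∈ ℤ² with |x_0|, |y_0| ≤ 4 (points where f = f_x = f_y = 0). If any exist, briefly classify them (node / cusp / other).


Singular points: {(-1, 0)}; classification: cusp.

Compute partial derivatives:
  f_x = 3*x**2 - 4*x*y + 6*x + y**2 - 4*y + 3.
  f_y = -2*x**2 + 2*x*y - 4*x + 6*y**2 + 4*y - 2.
Scan x_0 ∈ {−4, ..., 4}. For each x_0, f_y(x_0, y) is a polynomial in y; find its integer roots y ∈ {−4, ..., 4}, then test f_x and f at those candidates.
  x = -4: f_y(-4, y) = 6*y**2 - 4*y - 18; no integer root y with |y| ≤ 4.
  x = -3: f_y(-3, y) = 6*y**2 - 2*y - 8; vanishes at y ∈ {-1}. (-3, -1): f_x = 5 ≠ 0.
  x = -2: f_y(-2, y) = 6*y**2 - 2; no integer root y with |y| ≤ 4.
  x = -1: f_y(-1, y) = 6*y**2 + 2*y; vanishes at y ∈ {0}. (-1, 0): f_x = 0, f = 0 — SINGULAR.
  x = 0: f_y(0, y) = 6*y**2 + 4*y - 2; vanishes at y ∈ {-1}. (0, -1): f_x = 8 ≠ 0.
  x = 1: f_y(1, y) = 6*y**2 + 6*y - 8; no integer root y with |y| ≤ 4.
  x = 2: f_y(2, y) = 6*y**2 + 8*y - 18; no integer root y with |y| ≤ 4.
  x = 3: f_y(3, y) = 6*y**2 + 10*y - 32; no integer root y with |y| ≤ 4.
  x = 4: f_y(4, y) = 6*y**2 + 12*y - 50; no integer root y with |y| ≤ 4.
Only singular point on the grid: (-1, 0).
Classify: substitute x = -1 + u, y = 0 + v and expand: f = u**3 - 2*u**2*v + u*v**2 + 2*v**3 + v**2.
No constant or linear terms (consistent with a singular point). Quadratic part: v**2. Cubic part: u**3 - 2*u**2*v + u*v**2 + 2*v**3.
The quadratic part v**2 is a perfect square, so there is a single (double) tangent line v = 0, i.e. y = 0. Restricting the cubic part to that line (v = 0) leaves u**3 ≠ 0, so f is not divisible by v and the branch is v² ≈ -u**3 to lowest order — this is a cusp.
Classification: cusp.


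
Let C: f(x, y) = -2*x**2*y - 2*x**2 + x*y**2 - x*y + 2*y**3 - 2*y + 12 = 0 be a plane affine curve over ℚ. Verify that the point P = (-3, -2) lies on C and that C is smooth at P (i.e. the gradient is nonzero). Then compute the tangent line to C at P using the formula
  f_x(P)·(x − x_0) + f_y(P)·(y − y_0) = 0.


Tangent line at P: -6*x + 19*y + 20 = 0.

Step 1: f(-3, -2) = 0, so P lies on C.
Step 2: partial derivatives
  f_x(x, y) = -4*x*y - 4*x + y**2 - y, f_y(x, y) = -2*x**2 + 2*x*y - x + 6*y**2 - 2.
  f_x(P) = -6, f_y(P) = 19 (gradient nonzero, so P is smooth).
Step 3: tangent line at P: -6·(x − -3) + 19·(y − -2) = 0.
Expanding: -6*x + 19*y + 20 = 0.


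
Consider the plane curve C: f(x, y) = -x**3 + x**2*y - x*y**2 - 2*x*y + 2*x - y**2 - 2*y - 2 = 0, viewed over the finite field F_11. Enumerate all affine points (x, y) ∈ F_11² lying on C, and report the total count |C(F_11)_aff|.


Affine F_11-points: {(1, 5), (1, 10), (2, 1), (2, 2), (4, 2), (4, 8), (5, 1), (5, 3), (7, 2), (7, 9), (10, 3)}; count = 11.

For each of the 121 pairs (x, y) ∈ F_11², evaluate f(x, y) mod 11. Record the zeros.
  x = 0: [0↦9, 1↦6, 2↦1, 3↦5, 4↦7, 5↦7, 6↦5, 7↦1, 8↦6, 9↦9, 10↦10]  zeros at y ∈ ∅
  x = 1: [0↦10, 1↦5, 2↦7, 3↦5, 4↦10, 5↦0, 6↦8, 7↦1, 8↦1, 9↦8, 10↦0]  zeros at y ∈ {5, 10}
  x = 2: [0↦5, 1↦0, 2↦0, 3↦5, 4↦4, 5↦8, 6↦6, 7↦9, 8↦6, 9↦8, 10↦4]  zeros at y ∈ {1, 2}
  x = 3: [0↦10, 1↦7, 2↦7, 3↦10, 4↦5, 5↦3, 6↦4, 7↦8, 8↦4, 9↦3, 10↦5]  zeros at y ∈ ∅
  x = 4: [0↦8, 1↦9, 2↦0, 3↦3, 4↦7, 5↦1, 6↦7, 7↦3, 8↦0, 9↦9, 10↦8]  zeros at y ∈ {2, 8}
  x = 5: [0↦4, 1↦0, 2↦6, 3↦0, 4↦4, 5↦7, 6↦9, 7↦10, 8↦10, 9↦9, 10↦7]  zeros at y ∈ {1, 3}
  x = 6: [0↦3, 1↦7, 2↦8, 3↦6, 4↦1, 5↦4, 6↦4, 7↦1, 8↦6, 9↦8, 10↦7]  zeros at y ∈ ∅
  x = 7: [0↦10, 1↦2, 2↦0, 3↦4, 4↦3, 5↦8, 6↦8, 7↦3, 8↦4, 9↦0, 10↦2]  zeros at y ∈ {2, 9}
  x = 8: [0↦8, 1↦1, 2↦9, 3↦10, 4↦4, 5↦2, 6↦4, 7↦10, 8↦9, 9↦1, 10↦8]  zeros at y ∈ ∅
  x = 9: [0↦2, 1↦9, 2↦7, 3↦7, 4↦9, 5↦2, 6↦8, 7↦5, 8↦4, 9↦5, 10↦8]  zeros at y ∈ ∅
  x = 10: [0↦8, 1↦9, 2↦10, 3↦0, 4↦1, 5↦2, 6↦3, 7↦4, 8↦5, 9↦6, 10↦7]  zeros at y ∈ {3}
Collecting zeros: affine points = {(1, 5), (1, 10), (2, 1), (2, 2), (4, 2), (4, 8), (5, 1), (5, 3), (7, 2), (7, 9), (10, 3)}.
Total count |C(F_11)_aff| = 11.


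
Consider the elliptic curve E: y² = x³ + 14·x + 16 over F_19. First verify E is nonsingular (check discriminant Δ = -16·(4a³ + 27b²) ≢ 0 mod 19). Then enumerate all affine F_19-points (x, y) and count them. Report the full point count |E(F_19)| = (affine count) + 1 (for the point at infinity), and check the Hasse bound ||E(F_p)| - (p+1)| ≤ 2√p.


Affine points = {(0, 4), (0, 15), (3, 3), (3, 16), (7, 1), (7, 18), (9, 4), (9, 15), (10, 4), (10, 15), (11, 0), (13, 1), (13, 18), (14, 7), (14, 12), (16, 2), (16, 17), (18, 1), (18, 18)}; affine count = 19; |E(F_19)| = 20.

Discriminant check: Δ ∝ 4a³ + 27b² = 4·14³ + 27·16² = 4·2744 + 27·256 ≡ 9 (mod 19). Nonzero ⇒ E is nonsingular.
For each x ∈ F_19, compute rhs = x³ + 14·x + 16 mod 19, then count y ∈ F_19 with y² ≡ rhs.
  x = 0: rhs = 16, matching y values: 4, 15 (2 points).
  x = 1: rhs = 12, matching y values: none (0 points).
  x = 2: rhs = 14, matching y values: none (0 points).
  x = 3: rhs = 9, matching y values: 3, 16 (2 points).
  x = 4: rhs = 3, matching y values: none (0 points).
  x = 5: rhs = 2, matching y values: none (0 points).
  x = 6: rhs = 12, matching y values: none (0 points).
  x = 7: rhs = 1, matching y values: 1, 18 (2 points).
  x = 8: rhs = 13, matching y values: none (0 points).
  x = 9: rhs = 16, matching y values: 4, 15 (2 points).
  x = 10: rhs = 16, matching y values: 4, 15 (2 points).
  x = 11: rhs = 0, matching y values: 0 (1 points).
  x = 12: rhs = 12, matching y values: none (0 points).
  x = 13: rhs = 1, matching y values: 1, 18 (2 points).
  x = 14: rhs = 11, matching y values: 7, 12 (2 points).
  x = 15: rhs = 10, matching y values: none (0 points).
  x = 16: rhs = 4, matching y values: 2, 17 (2 points).
  x = 17: rhs = 18, matching y values: none (0 points).
  x = 18: rhs = 1, matching y values: 1, 18 (2 points).
Total affine count: 19.
Full point count |E(F_19)| = 19 + 1 = 20.
Hasse bound: |20 − (19+1)| = |0| = 0 ≤ 2√19 ≈ 8.7178 ✓.


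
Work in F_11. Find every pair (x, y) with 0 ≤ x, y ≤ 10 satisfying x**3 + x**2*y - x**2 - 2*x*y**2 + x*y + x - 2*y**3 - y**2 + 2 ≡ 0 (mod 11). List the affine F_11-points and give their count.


Affine F_11-points: {(1, 1), (1, 4), (1, 10), (2, 4), (3, 8), (4, 8), (5, 3), (5, 4), (6, 3), (7, 7), (8, 5), (8, 6), (8, 8), (9, 3), (10, 7)}; count = 15.

For each of the 121 pairs (x, y) ∈ F_11², evaluate f(x, y) mod 11. Record the zeros.
  x = 0: [0↦2, 1↦10, 2↦4, 3↦5, 4↦1, 5↦2, 6↦7, 7↦4, 8↦3, 9↦3, 10↦3]  zeros at y ∈ ∅
  x = 1: [0↦3, 1↦0, 2↦1, 3↦5, 4↦0, 5↦7, 6↦3, 7↦9, 8↦2, 9↦3, 10↦0]  zeros at y ∈ {1, 4, 10}
  x = 2: [0↦8, 1↦7, 2↦6, 3↦4, 4↦0, 5↦4, 6↦4, 7↦10, 8↦10, 9↦3, 10↦10]  zeros at y ∈ {4}
  x = 3: [0↦1, 1↦4, 2↦3, 3↦8, 4↦7, 5↦10, 6↦5, 7↦2, 8↦0, 9↦9, 10↦6]  zeros at y ∈ {8}
  x = 4: [0↦10, 1↦8, 2↦9, 3↦1, 4↦5, 5↦9, 6↦1, 7↦2, 8↦0, 9↦5, 10↦5]  zeros at y ∈ {8}
  x = 5: [0↦8, 1↦3, 2↦8, 3↦0, 4↦0, 5↦7, 6↦9, 7↦5, 8↦5, 9↦8, 10↦2]  zeros at y ∈ {3, 4}
  x = 6: [0↦1, 1↦6, 2↦6, 3↦0, 4↦9, 5↦10, 6↦2, 7↦6, 8↦10, 9↦2, 10↦3]  zeros at y ∈ {3}
  x = 7: [0↦6, 1↦1, 2↦9, 3↦7, 4↦5, 5↦2, 6↦8, 7↦0, 8↦10, 9↦4, 10↦3]  zeros at y ∈ {7}
  x = 8: [0↦7, 1↦5, 2↦1, 3↦5, 4↦5, 5↦0, 6↦0, 7↦4, 8↦0, 9↦9, 10↦8]  zeros at y ∈ {5, 6, 8}
  x = 9: [0↦10, 1↦2, 2↦10, 3↦0, 4↦4, 5↦10, 6↦6, 7↦2, 8↦8, 9↦1, 10↦2]  zeros at y ∈ {3}
  x = 10: [0↦10, 1↦9, 2↦9, 3↦9, 4↦8, 5↦5, 6↦10, 7↦0, 8↦7, 9↦8, 10↦2]  zeros at y ∈ {7}
Collecting zeros: affine points = {(1, 1), (1, 4), (1, 10), (2, 4), (3, 8), (4, 8), (5, 3), (5, 4), (6, 3), (7, 7), (8, 5), (8, 6), (8, 8), (9, 3), (10, 7)}.
Total count |C(F_11)_aff| = 15.


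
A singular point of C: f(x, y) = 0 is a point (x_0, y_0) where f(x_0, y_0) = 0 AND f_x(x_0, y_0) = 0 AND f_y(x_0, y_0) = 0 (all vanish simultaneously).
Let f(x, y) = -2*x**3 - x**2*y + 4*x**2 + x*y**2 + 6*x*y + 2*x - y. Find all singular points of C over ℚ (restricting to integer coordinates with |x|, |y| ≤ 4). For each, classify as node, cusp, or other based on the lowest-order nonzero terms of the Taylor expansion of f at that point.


Singular points: {(1, -2)}; classification: cusp.

Compute partial derivatives:
  f_x = -6*x**2 - 2*x*y + 8*x + y**2 + 6*y + 2.
  f_y = -x**2 + 2*x*y + 6*x - 1.
Scan x_0 ∈ {−4, ..., 4}. For each x_0, f_y(x_0, y) is a polynomial in y; find its integer roots y ∈ {−4, ..., 4}, then test f_x and f at those candidates.
  x = -4: f_y(-4, y) = -8*y - 41; no integer root y with |y| ≤ 4.
  x = -3: f_y(-3, y) = -6*y - 28; no integer root y with |y| ≤ 4.
  x = -2: f_y(-2, y) = -4*y - 17; no integer root y with |y| ≤ 4.
  x = -1: f_y(-1, y) = -2*y - 8; vanishes at y ∈ {-4}. (-1, -4): f_x = -28 ≠ 0.
  x = 0: f_y(0, y) = -1; no integer root y with |y| ≤ 4.
  x = 1: f_y(1, y) = 2*y + 4; vanishes at y ∈ {-2}. (1, -2): f_x = 0, f = 0 — SINGULAR.
  x = 2: f_y(2, y) = 4*y + 7; no integer root y with |y| ≤ 4.
  x = 3: f_y(3, y) = 6*y + 8; no integer root y with |y| ≤ 4.
  x = 4: f_y(4, y) = 8*y + 7; no integer root y with |y| ≤ 4.
Only singular point on the grid: (1, -2).
Classify: substitute x = 1 + u, y = -2 + v and expand: f = -2*u**3 - u**2*v + u*v**2 + v**2.
No constant or linear terms (consistent with a singular point). Quadratic part: v**2. Cubic part: -2*u**3 - u**2*v + u*v**2.
The quadratic part v**2 is a perfect square, so there is a single (double) tangent line v = 0, i.e. y = -2. Restricting the cubic part to that line (v = 0) leaves -2*u**3 ≠ 0, so f is not divisible by v and the branch is v² ≈ 2*u**3 to lowest order — this is a cusp.
Classification: cusp.


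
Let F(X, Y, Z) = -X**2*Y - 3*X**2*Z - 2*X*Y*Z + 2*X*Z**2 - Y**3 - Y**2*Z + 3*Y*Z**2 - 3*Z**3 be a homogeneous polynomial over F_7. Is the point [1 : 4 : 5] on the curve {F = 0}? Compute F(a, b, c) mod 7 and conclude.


F(1,4,5) ≡ 3 (mod 7); P is NOT on the curve.

Evaluate F(1, 4, 5) term-by-term (mod 7).
  -X**2*Y ↦ -1·1·4·1 = -4
  -3*X**2*Z ↦ -3·1·1·5 = -15
  -2*X*Y*Z ↦ -2·1·4·5 = -40
  2*X*Z**2 ↦ 2·1·1·25 = 50
  -Y**3 ↦ -1·1·64·1 = -64
  -Y**2*Z ↦ -1·1·16·5 = -80
  3*Y*Z**2 ↦ 3·1·4·25 = 300
  -3*Z**3 ↦ -3·1·1·125 = -375
Sum: F(1, 4, 5) = (-4) + (-15) + (-40) + (50) + (-64) + (-80) + (300) + (-375) = -228.
Reducing mod 7: -228 ≡ 3 (mod 7).
Since F(a, b, c) ≡ 3 ≠ 0 (mod 7), P does NOT lie on the curve.


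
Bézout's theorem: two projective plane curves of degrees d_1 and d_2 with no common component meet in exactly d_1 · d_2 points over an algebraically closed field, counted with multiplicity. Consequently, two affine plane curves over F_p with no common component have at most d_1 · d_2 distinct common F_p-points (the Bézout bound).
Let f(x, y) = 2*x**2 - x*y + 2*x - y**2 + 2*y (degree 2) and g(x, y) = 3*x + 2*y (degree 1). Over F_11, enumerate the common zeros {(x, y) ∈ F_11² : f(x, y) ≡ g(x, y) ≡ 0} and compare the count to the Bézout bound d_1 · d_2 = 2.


Common zeros: {(0, 0), (3, 1)}; count = 2; Bézout bound = 2.

deg(f) = 2, deg(g) = 1, so Bézout bound = 2.
Scan x ∈ F_11. For each x, list the y ∈ F_11 with f(x, y) ≡ 0 and those with g(x, y) ≡ 0 (mod 11); the common zeros in that column are the intersection.
  x = 0: f ≡ 0 at y ∈ {0, 2}; g ≡ 0 at y ∈ {0}; common: {0}.
  x = 1: f ≡ 0 at y ∈ ∅; g ≡ 0 at y ∈ {4}; common: ∅.
  x = 2: f ≡ 0 at y ∈ {1, 10}; g ≡ 0 at y ∈ {8}; common: ∅.
  x = 3: f ≡ 0 at y ∈ {1, 9}; g ≡ 0 at y ∈ {1}; common: {1}.
  x = 4: f ≡ 0 at y ∈ ∅; g ≡ 0 at y ∈ {5}; common: ∅.
  x = 5: f ≡ 0 at y ∈ ∅; g ≡ 0 at y ∈ {9}; common: ∅.
  x = 6: f ≡ 0 at y ∈ {9}; g ≡ 0 at y ∈ {2}; common: ∅.
  x = 7: f ≡ 0 at y ∈ {3}; g ≡ 0 at y ∈ {6}; common: ∅.
  x = 8: f ≡ 0 at y ∈ ∅; g ≡ 0 at y ∈ {10}; common: ∅.
  x = 9: f ≡ 0 at y ∈ ∅; g ≡ 0 at y ∈ {3}; common: ∅.
  x = 10: f ≡ 0 at y ∈ {0, 3}; g ≡ 0 at y ∈ {7}; common: ∅.
Collecting: common zeros = {(0, 0), (3, 1)}, so the count is 2.
Comparison with the Bézout bound: 2 ≤ 2 = deg(f)·deg(g), as expected for curves with no common component (the bound is attained).


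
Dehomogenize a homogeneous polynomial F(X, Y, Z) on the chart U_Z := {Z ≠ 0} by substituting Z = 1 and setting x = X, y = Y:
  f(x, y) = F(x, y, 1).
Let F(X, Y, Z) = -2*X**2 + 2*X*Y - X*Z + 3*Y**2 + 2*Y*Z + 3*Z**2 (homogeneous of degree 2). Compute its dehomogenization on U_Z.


f(x, y) = -2*x**2 + 2*x*y - x + 3*y**2 + 2*y + 3

On U_Z we set Z = 1. Each monomial c·X^i·Y^j·Z^k in F becomes c·x^i·y^j·1^k = c·x^i·y^j.
Substituting Z = 1: F(X, Y, 1) = -2*x**2 + 2*x*y - x + 3*y**2 + 2*y + 3.
Note: deg(f) ≤ deg(F) = 2; strict inequality happens when F is divisible by Z (lost terms).


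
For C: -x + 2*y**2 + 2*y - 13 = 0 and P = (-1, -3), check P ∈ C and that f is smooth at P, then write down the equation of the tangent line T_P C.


Tangent line at P: -x - 10*y - 31 = 0.

Step 1: f(-1, -3) = 0, so P lies on C.
Step 2: partial derivatives
  f_x(x, y) = -1, f_y(x, y) = 4*y + 2.
  f_x(P) = -1, f_y(P) = -10 (gradient nonzero, so P is smooth).
Step 3: tangent line at P: -1·(x − -1) + -10·(y − -3) = 0.
Expanding: -x - 10*y - 31 = 0.


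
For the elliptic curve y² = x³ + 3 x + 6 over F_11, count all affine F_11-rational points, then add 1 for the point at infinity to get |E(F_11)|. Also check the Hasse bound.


Affine points = {(2, 3), (2, 8), (3, 3), (3, 8), (4, 4), (4, 7), (5, 5), (5, 6), (6, 3), (6, 8), (8, 5), (8, 6), (9, 5), (9, 6)}; affine count = 14; |E(F_11)| = 15.

Discriminant check: Δ ∝ 4a³ + 27b² = 4·3³ + 27·6² = 4·27 + 27·36 ≡ 2 (mod 11). Nonzero ⇒ E is nonsingular.
For each x ∈ F_11, compute rhs = x³ + 3·x + 6 mod 11, then count y ∈ F_11 with y² ≡ rhs.
  x = 0: rhs = 6, matching y values: none (0 points).
  x = 1: rhs = 10, matching y values: none (0 points).
  x = 2: rhs = 9, matching y values: 3, 8 (2 points).
  x = 3: rhs = 9, matching y values: 3, 8 (2 points).
  x = 4: rhs = 5, matching y values: 4, 7 (2 points).
  x = 5: rhs = 3, matching y values: 5, 6 (2 points).
  x = 6: rhs = 9, matching y values: 3, 8 (2 points).
  x = 7: rhs = 7, matching y values: none (0 points).
  x = 8: rhs = 3, matching y values: 5, 6 (2 points).
  x = 9: rhs = 3, matching y values: 5, 6 (2 points).
  x = 10: rhs = 2, matching y values: none (0 points).
Total affine count: 14.
Full point count |E(F_11)| = 14 + 1 = 15.
Hasse bound: |15 − (11+1)| = |3| = 3 ≤ 2√11 ≈ 6.6332 ✓.


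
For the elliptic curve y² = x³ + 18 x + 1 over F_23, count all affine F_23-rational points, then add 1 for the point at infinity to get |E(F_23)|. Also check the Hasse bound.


Affine points = {(0, 1), (0, 22), (3, 6), (3, 17), (5, 3), (5, 20), (6, 7), (6, 16), (8, 6), (8, 17), (9, 8), (9, 15), (10, 10), (10, 13), (11, 9), (11, 14), (12, 6), (12, 17), (15, 9), (15, 14), (18, 4), (18, 19), (19, 7), (19, 16), (20, 9), (20, 14), (21, 7), (21, 16)}; affine count = 28; |E(F_23)| = 29.

Discriminant check: Δ ∝ 4a³ + 27b² = 4·18³ + 27·1² = 4·5832 + 27·1 ≡ 10 (mod 23). Nonzero ⇒ E is nonsingular.
For each x ∈ F_23, compute rhs = x³ + 18·x + 1 mod 23, then count y ∈ F_23 with y² ≡ rhs.
  x = 0: rhs = 1, matching y values: 1, 22 (2 points).
  x = 1: rhs = 20, matching y values: none (0 points).
  x = 2: rhs = 22, matching y values: none (0 points).
  x = 3: rhs = 13, matching y values: 6, 17 (2 points).
  x = 4: rhs = 22, matching y values: none (0 points).
  x = 5: rhs = 9, matching y values: 3, 20 (2 points).
  x = 6: rhs = 3, matching y values: 7, 16 (2 points).
  x = 7: rhs = 10, matching y values: none (0 points).
  x = 8: rhs = 13, matching y values: 6, 17 (2 points).
  x = 9: rhs = 18, matching y values: 8, 15 (2 points).
  x = 10: rhs = 8, matching y values: 10, 13 (2 points).
  x = 11: rhs = 12, matching y values: 9, 14 (2 points).
  x = 12: rhs = 13, matching y values: 6, 17 (2 points).
  x = 13: rhs = 17, matching y values: none (0 points).
  x = 14: rhs = 7, matching y values: none (0 points).
  x = 15: rhs = 12, matching y values: 9, 14 (2 points).
  x = 16: rhs = 15, matching y values: none (0 points).
  x = 17: rhs = 22, matching y values: none (0 points).
  x = 18: rhs = 16, matching y values: 4, 19 (2 points).
  x = 19: rhs = 3, matching y values: 7, 16 (2 points).
  x = 20: rhs = 12, matching y values: 9, 14 (2 points).
  x = 21: rhs = 3, matching y values: 7, 16 (2 points).
  x = 22: rhs = 5, matching y values: none (0 points).
Total affine count: 28.
Full point count |E(F_23)| = 28 + 1 = 29.
Hasse bound: |29 − (23+1)| = |5| = 5 ≤ 2√23 ≈ 9.5917 ✓.


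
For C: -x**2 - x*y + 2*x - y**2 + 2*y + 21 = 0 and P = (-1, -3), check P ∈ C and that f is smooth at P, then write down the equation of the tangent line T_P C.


Tangent line at P: 7*x + 9*y + 34 = 0.

Step 1: f(-1, -3) = 0, so P lies on C.
Step 2: partial derivatives
  f_x(x, y) = -2*x - y + 2, f_y(x, y) = -x - 2*y + 2.
  f_x(P) = 7, f_y(P) = 9 (gradient nonzero, so P is smooth).
Step 3: tangent line at P: 7·(x − -1) + 9·(y − -3) = 0.
Expanding: 7*x + 9*y + 34 = 0.


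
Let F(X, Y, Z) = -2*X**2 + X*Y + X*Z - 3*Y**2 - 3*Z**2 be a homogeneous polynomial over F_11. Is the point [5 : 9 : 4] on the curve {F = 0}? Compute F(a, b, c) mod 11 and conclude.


F(5,9,4) ≡ 10 (mod 11); P is NOT on the curve.

Evaluate F(5, 9, 4) term-by-term (mod 11).
  -2*X**2 ↦ -2·25·1·1 = -50
  X*Y ↦ 1·5·9·1 = 45
  X*Z ↦ 1·5·1·4 = 20
  -3*Y**2 ↦ -3·1·81·1 = -243
  -3*Z**2 ↦ -3·1·1·16 = -48
Sum: F(5, 9, 4) = (-50) + (45) + (20) + (-243) + (-48) = -276.
Reducing mod 11: -276 ≡ 10 (mod 11).
Since F(a, b, c) ≡ 10 ≠ 0 (mod 11), P does NOT lie on the curve.


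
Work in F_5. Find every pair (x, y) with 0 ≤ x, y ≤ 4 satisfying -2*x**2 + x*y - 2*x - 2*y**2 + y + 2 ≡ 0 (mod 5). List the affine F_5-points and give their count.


Affine F_5-points: {(2, 0), (2, 4), (3, 1), (4, 1), (4, 4)}; count = 5.

For each of the 25 pairs (x, y) ∈ F_5², evaluate f(x, y) mod 5. Record the zeros.
  x = 0: [0↦2, 1↦1, 2↦1, 3↦2, 4↦4]  zeros at y ∈ ∅
  x = 1: [0↦3, 1↦3, 2↦4, 3↦1, 4↦4]  zeros at y ∈ ∅
  x = 2: [0↦0, 1↦1, 2↦3, 3↦1, 4↦0]  zeros at y ∈ {0, 4}
  x = 3: [0↦3, 1↦0, 2↦3, 3↦2, 4↦2]  zeros at y ∈ {1}
  x = 4: [0↦2, 1↦0, 2↦4, 3↦4, 4↦0]  zeros at y ∈ {1, 4}
Collecting zeros: affine points = {(2, 0), (2, 4), (3, 1), (4, 1), (4, 4)}.
Total count |C(F_5)_aff| = 5.


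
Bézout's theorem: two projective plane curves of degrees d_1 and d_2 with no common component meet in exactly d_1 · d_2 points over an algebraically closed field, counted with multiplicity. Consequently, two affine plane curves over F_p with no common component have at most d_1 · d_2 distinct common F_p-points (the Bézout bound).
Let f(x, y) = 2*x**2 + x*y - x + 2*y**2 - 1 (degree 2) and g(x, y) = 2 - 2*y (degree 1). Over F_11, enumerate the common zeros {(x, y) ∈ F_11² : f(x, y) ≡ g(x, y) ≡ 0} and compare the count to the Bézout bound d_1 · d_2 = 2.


Common zeros: {(4, 1), (7, 1)}; count = 2; Bézout bound = 2.

deg(f) = 2, deg(g) = 1, so Bézout bound = 2.
Scan x ∈ F_11. For each x, list the y ∈ F_11 with f(x, y) ≡ 0 and those with g(x, y) ≡ 0 (mod 11); the common zeros in that column are the intersection.
  x = 0: f ≡ 0 at y ∈ ∅; g ≡ 0 at y ∈ {1}; common: ∅.
  x = 1: f ≡ 0 at y ∈ {0, 5}; g ≡ 0 at y ∈ {1}; common: ∅.
  x = 2: f ≡ 0 at y ∈ ∅; g ≡ 0 at y ∈ {1}; common: ∅.
  x = 3: f ≡ 0 at y ∈ ∅; g ≡ 0 at y ∈ {1}; common: ∅.
  x = 4: f ≡ 0 at y ∈ {1, 8}; g ≡ 0 at y ∈ {1}; common: {1}.
  x = 5: f ≡ 0 at y ∈ {0, 3}; g ≡ 0 at y ∈ {1}; common: ∅.
  x = 6: f ≡ 0 at y ∈ {4}; g ≡ 0 at y ∈ {1}; common: ∅.
  x = 7: f ≡ 0 at y ∈ {1}; g ≡ 0 at y ∈ {1}; common: {1}.
  x = 8: f ≡ 0 at y ∈ {2, 5}; g ≡ 0 at y ∈ {1}; common: ∅.
  x = 9: f ≡ 0 at y ∈ {4, 8}; g ≡ 0 at y ∈ {1}; common: ∅.
  x = 10: f ≡ 0 at y ∈ ∅; g ≡ 0 at y ∈ {1}; common: ∅.
Collecting: common zeros = {(4, 1), (7, 1)}, so the count is 2.
Comparison with the Bézout bound: 2 ≤ 2 = deg(f)·deg(g), as expected for curves with no common component (the bound is attained).
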